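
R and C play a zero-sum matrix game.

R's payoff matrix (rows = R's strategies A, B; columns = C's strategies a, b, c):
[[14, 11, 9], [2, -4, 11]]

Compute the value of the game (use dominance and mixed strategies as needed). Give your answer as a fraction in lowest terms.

Column a is strictly dominated by b for C (it gives R more in every row).
The remaining 2×2 game on (A, B) × (b, c) has no saddle point. Let R play A with probability p; indifference gives 11p − 4(1−p) = 9p + 11(1−p), so p = 15/17.
Similarly C's optimal q on b is 2/17, and the value is 11·(2/17) + (9)·(15/17) = 157/17.

157/17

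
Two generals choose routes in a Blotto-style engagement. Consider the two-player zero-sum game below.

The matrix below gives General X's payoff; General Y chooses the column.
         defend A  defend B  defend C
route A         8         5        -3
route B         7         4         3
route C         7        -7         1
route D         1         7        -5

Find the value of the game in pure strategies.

Row minima: -3, 3, -7, -5 → General X's maximin is 3.
Column maxima: 8, 7, 3 → General Y's minimax is 3.
They coincide at (route B, defend C), so the value is 3.

3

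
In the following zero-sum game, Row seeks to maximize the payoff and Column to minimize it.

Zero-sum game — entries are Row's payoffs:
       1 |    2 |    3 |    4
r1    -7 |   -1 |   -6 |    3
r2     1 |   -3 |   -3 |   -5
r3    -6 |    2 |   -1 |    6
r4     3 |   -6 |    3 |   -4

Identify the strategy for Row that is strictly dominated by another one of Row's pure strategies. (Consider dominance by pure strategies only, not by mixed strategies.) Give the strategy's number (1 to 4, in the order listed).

1

Compare r1 with r3: -6 > -7, 2 > -1, -1 > -6, 6 > 3.
So r3 strictly dominates r1 for Row; r1 is strictly dominated.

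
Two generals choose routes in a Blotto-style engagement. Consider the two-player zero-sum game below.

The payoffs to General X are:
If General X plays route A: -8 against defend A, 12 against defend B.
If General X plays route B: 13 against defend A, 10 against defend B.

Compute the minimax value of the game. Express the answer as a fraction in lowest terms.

236/23

Row minima are -8 and 10, so General X's maximin is 10; column maxima are 13 and 12, so General Y's minimax is 12. These differ, so the equilibrium is in mixed strategies.
Let General X play route A with probability p. General Y is indifferent when −8p + 13(1−p) = 12p + 10(1−p), giving p = 3/23.
Let General Y play defend A with probability q. General X is indifferent when −8q + 12(1−q) = 13q + 10(1−q), giving q = 2/23.
The value is -8·(2/23) + (12)·(21/23) = 236/23.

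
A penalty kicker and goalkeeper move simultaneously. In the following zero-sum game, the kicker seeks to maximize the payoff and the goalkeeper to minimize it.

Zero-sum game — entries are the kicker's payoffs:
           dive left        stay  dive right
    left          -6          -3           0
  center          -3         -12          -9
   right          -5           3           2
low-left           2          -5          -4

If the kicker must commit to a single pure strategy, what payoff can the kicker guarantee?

-5

The worst-case payoff for each row is left: -6, center: -12, right: -5, low-left: -5.
The best of these is -5.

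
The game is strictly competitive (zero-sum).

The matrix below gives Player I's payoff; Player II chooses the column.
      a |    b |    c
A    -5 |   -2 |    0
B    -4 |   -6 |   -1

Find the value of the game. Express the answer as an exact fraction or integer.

-22/5

Column c is strictly dominated by b for Player II (it gives Player I more in every row).
The remaining 2×2 game on (A, B) × (a, b) has no saddle point. Let Player I play A with probability p; indifference gives −5p − 4(1−p) = −2p − 6(1−p), so p = 2/5.
Similarly Player II's optimal q on a is 4/5, and the value is -5·(4/5) + (-2)·(1/5) = -22/5.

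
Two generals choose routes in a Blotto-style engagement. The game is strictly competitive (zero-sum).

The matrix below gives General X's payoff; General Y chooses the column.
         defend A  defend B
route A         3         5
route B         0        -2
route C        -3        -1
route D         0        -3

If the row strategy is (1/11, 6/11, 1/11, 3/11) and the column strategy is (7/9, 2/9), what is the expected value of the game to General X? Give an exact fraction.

-34/99

Against (7/9, 2/9), each row's expected payoff is route A: 31/9; route B: -4/9; route C: -23/9; route D: -2/3.
Taking the (1/11, 6/11, 1/11, 3/11)-weighted average: (1/11)·(31/9) + (6/11)·(-4/9) + (1/11)·(-23/9) + (3/11)·(-2/3) = -34/99.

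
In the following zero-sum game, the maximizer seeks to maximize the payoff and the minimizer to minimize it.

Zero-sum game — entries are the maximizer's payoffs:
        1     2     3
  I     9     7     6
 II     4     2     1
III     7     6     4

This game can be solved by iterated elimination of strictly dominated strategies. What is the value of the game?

Column 2 is strictly dominated by 3 for the minimizer (6<7, 1<2, 4<6); eliminate 2.
Column 1 is strictly dominated by 3 for the minimizer (6<9, 1<4, 4<7); eliminate 1.
Row III is strictly dominated by row I (6>4); eliminate III.
Row II is strictly dominated by row I (6>1); eliminate II.
Only (I, 3) remains, with payoff 6.

6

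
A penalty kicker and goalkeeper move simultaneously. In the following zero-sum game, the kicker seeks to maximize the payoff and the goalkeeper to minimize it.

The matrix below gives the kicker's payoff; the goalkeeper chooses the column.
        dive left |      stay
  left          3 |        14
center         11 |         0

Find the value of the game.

7

Row minima are 3 and 0, so the kicker's maximin is 3; column maxima are 11 and 14, so the goalkeeper's minimax is 11. These differ, so the equilibrium is in mixed strategies.
Let the kicker play left with probability p. The goalkeeper is indifferent when 3p + 11(1−p) = 14p, giving p = 1/2.
Let the goalkeeper play dive left with probability q. The kicker is indifferent when 3q + 14(1−q) = 11q, giving q = 7/11.
The value is 3·(7/11) + (14)·(4/11) = 7.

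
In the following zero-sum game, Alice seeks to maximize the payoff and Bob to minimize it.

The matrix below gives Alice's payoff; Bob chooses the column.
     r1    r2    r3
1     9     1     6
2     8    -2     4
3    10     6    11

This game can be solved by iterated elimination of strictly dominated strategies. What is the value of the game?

Column r3 is strictly dominated by r2 for Bob (1<6, -2<4, 6<11); eliminate r3.
Column r1 is strictly dominated by r2 for Bob (1<9, -2<8, 6<10); eliminate r1.
Row 1 is strictly dominated by row 3 (6>1); eliminate 1.
Row 2 is strictly dominated by row 3 (6>-2); eliminate 2.
Only (3, r2) remains, with payoff 6.

6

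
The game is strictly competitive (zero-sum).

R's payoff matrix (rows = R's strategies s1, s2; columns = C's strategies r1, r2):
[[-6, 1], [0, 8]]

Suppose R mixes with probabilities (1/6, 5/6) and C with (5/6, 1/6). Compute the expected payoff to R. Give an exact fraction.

Against (5/6, 1/6), each row's expected payoff is s1: -29/6; s2: 4/3.
Taking the (1/6, 5/6)-weighted average: (1/6)·(-29/6) + (5/6)·(4/3) = 11/36.

11/36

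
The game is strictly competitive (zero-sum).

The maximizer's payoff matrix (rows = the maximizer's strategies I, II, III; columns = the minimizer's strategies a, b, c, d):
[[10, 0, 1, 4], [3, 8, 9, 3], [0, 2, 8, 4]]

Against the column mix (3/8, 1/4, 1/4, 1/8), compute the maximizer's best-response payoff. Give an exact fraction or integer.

23/4

I: (10)·(3/8) + (0)·(1/4) + (1)·(1/4) + (4)·(1/8) = 9/2.
II: (3)·(3/8) + (8)·(1/4) + (9)·(1/4) + (3)·(1/8) = 23/4.
III: (0)·(3/8) + (2)·(1/4) + (8)·(1/4) + (4)·(1/8) = 3.
The best pure response is II with expected payoff 23/4.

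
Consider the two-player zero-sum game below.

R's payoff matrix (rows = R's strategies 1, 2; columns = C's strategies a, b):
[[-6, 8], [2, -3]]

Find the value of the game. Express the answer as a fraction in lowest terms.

-2/19

Row minima are -6 and -3, so R's maximin is -3; column maxima are 2 and 8, so C's minimax is 2. These differ, so the equilibrium is in mixed strategies.
Let R play 1 with probability p. C is indifferent when −6p + 2(1−p) = 8p − 3(1−p), giving p = 5/19.
Let C play a with probability q. R is indifferent when −6q + 8(1−q) = 2q − 3(1−q), giving q = 11/19.
The value is -6·(11/19) + (8)·(8/19) = -2/19.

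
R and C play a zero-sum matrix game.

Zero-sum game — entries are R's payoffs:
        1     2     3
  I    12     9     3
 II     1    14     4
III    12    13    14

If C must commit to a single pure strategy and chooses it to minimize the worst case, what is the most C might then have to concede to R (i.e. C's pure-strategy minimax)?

12

The worst case (largest entry) in each column is 1: 12, 2: 14, 3: 14.
The best (smallest) of these is 12.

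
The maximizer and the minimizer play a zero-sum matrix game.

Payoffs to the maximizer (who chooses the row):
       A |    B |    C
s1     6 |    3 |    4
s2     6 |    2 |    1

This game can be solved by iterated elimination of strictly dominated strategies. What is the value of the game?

3

Column A is strictly dominated by B for the minimizer (3<6, 2<6); eliminate A.
Row s2 is strictly dominated by row s1 (3>2, 4>1); eliminate s2.
Column C is strictly dominated by B for the minimizer (3<4); eliminate C.
Only (s1, B) remains, with payoff 3.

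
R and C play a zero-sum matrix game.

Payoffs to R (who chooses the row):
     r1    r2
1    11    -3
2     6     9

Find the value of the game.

117/17

Row minima are -3 and 6, so R's maximin is 6; column maxima are 11 and 9, so C's minimax is 9. These differ, so the equilibrium is in mixed strategies.
Let R play 1 with probability p. C is indifferent when 11p + 6(1−p) = −3p + 9(1−p), giving p = 3/17.
Let C play r1 with probability q. R is indifferent when 11q − 3(1−q) = 6q + 9(1−q), giving q = 12/17.
The value is 11·(12/17) + (-3)·(5/17) = 117/17.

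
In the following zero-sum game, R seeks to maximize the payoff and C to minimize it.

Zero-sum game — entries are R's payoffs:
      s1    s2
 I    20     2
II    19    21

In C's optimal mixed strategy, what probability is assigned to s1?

19/20

Row minima are 2 and 19, so R's maximin is 19; column maxima are 20 and 21, so C's minimax is 20. These differ, so the equilibrium is in mixed strategies.
Let C play s1 with probability q. R is indifferent when 20q + 2(1−q) = 19q + 21(1−q), giving q = 19/20.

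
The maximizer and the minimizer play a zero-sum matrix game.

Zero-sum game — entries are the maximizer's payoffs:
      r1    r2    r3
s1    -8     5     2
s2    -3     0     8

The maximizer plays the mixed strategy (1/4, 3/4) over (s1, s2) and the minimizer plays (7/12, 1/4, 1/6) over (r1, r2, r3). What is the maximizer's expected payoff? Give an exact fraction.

Against (7/12, 1/4, 1/6), each row's expected payoff is s1: -37/12; s2: -5/12.
Taking the (1/4, 3/4)-weighted average: (1/4)·(-37/12) + (3/4)·(-5/12) = -13/12.

-13/12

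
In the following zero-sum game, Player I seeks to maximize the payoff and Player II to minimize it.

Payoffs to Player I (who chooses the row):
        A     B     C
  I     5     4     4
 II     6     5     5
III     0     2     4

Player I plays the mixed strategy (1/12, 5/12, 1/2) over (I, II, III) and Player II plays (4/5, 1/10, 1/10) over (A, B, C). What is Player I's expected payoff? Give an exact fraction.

Against (4/5, 1/10, 1/10), each row's expected payoff is I: 24/5; II: 29/5; III: 3/5.
Taking the (1/12, 5/12, 1/2)-weighted average: (1/12)·(24/5) + (5/12)·(29/5) + (1/2)·(3/5) = 187/60.

187/60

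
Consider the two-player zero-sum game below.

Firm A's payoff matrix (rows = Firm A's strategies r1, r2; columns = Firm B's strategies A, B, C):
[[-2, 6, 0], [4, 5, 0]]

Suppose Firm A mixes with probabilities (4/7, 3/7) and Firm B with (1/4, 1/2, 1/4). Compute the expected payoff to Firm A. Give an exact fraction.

Against (1/4, 1/2, 1/4), each row's expected payoff is r1: 5/2; r2: 7/2.
Taking the (4/7, 3/7)-weighted average: (4/7)·(5/2) + (3/7)·(7/2) = 41/14.

41/14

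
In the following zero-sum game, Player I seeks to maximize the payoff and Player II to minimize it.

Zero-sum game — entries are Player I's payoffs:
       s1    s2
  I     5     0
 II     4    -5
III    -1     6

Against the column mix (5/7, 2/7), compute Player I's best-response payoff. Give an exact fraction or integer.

25/7

I: (5)·(5/7) + (0)·(2/7) = 25/7.
II: (4)·(5/7) + (-5)·(2/7) = 10/7.
III: (-1)·(5/7) + (6)·(2/7) = 1.
The best pure response is I with expected payoff 25/7.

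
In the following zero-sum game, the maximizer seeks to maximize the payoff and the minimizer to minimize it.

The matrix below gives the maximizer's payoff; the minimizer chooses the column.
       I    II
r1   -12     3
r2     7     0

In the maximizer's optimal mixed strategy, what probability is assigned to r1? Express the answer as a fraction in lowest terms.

Row minima are -12 and 0, so the maximizer's maximin is 0; column maxima are 7 and 3, so the minimizer's minimax is 3. These differ, so the equilibrium is in mixed strategies.
Let the maximizer play r1 with probability p. The minimizer is indifferent when −12p + 7(1−p) = 3p, giving p = 7/22.

7/22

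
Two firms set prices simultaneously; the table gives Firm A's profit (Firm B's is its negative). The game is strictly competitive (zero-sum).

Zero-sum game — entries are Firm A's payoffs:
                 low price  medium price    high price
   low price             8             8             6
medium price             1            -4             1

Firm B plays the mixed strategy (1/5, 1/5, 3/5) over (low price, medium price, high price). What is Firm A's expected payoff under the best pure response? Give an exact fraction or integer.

low price: (8)·(1/5) + (8)·(1/5) + (6)·(3/5) = 34/5.
medium price: (1)·(1/5) + (-4)·(1/5) + (1)·(3/5) = 0.
The best pure response is low price with expected payoff 34/5.

34/5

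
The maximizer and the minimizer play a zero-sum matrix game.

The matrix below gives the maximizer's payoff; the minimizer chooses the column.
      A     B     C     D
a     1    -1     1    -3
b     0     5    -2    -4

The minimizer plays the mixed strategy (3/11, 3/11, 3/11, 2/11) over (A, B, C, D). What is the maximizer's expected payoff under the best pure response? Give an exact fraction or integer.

1/11

a: (1)·(3/11) + (-1)·(3/11) + (1)·(3/11) + (-3)·(2/11) = -3/11.
b: (0)·(3/11) + (5)·(3/11) + (-2)·(3/11) + (-4)·(2/11) = 1/11.
The best pure response is b with expected payoff 1/11.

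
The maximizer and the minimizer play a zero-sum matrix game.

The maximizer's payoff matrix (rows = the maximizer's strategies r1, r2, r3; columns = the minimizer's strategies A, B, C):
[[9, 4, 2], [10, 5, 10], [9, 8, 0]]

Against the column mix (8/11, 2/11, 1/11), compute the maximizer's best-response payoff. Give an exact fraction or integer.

r1: (9)·(8/11) + (4)·(2/11) + (2)·(1/11) = 82/11.
r2: (10)·(8/11) + (5)·(2/11) + (10)·(1/11) = 100/11.
r3: (9)·(8/11) + (8)·(2/11) + (0)·(1/11) = 8.
The best pure response is r2 with expected payoff 100/11.

100/11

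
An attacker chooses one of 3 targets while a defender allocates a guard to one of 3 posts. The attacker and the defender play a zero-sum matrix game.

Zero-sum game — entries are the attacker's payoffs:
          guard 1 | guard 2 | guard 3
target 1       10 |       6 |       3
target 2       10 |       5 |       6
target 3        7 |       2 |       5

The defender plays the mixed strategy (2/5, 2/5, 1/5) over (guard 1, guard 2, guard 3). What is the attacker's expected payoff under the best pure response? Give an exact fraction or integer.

36/5

target 1: (10)·(2/5) + (6)·(2/5) + (3)·(1/5) = 7.
target 2: (10)·(2/5) + (5)·(2/5) + (6)·(1/5) = 36/5.
target 3: (7)·(2/5) + (2)·(2/5) + (5)·(1/5) = 23/5.
The best pure response is target 2 with expected payoff 36/5.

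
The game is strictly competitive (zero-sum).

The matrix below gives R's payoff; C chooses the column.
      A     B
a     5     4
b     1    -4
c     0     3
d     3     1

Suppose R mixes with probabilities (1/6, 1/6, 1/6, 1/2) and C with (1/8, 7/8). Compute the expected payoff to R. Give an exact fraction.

19/16

Against (1/8, 7/8), each row's expected payoff is a: 33/8; b: -27/8; c: 21/8; d: 5/4.
Taking the (1/6, 1/6, 1/6, 1/2)-weighted average: (1/6)·(33/8) + (1/6)·(-27/8) + (1/6)·(21/8) + (1/2)·(5/4) = 19/16.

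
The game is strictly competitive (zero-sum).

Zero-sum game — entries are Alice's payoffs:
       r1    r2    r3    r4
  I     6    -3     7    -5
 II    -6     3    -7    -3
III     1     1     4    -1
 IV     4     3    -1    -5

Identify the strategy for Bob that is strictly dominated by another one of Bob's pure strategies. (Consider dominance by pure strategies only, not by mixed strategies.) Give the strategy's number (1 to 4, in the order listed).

2

Bob prefers columns that give Alice less. Compare r2 with r4: -5 < -3, -3 < 3, -1 < 1, -5 < 3.
So r4 strictly dominates r2 for Bob; r2 is strictly dominated.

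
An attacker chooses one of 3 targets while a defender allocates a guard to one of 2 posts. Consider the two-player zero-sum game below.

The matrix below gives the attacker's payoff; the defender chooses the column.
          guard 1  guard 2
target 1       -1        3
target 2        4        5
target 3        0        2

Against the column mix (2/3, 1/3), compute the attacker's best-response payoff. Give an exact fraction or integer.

13/3

target 1: (-1)·(2/3) + (3)·(1/3) = 1/3.
target 2: (4)·(2/3) + (5)·(1/3) = 13/3.
target 3: (0)·(2/3) + (2)·(1/3) = 2/3.
The best pure response is target 2 with expected payoff 13/3.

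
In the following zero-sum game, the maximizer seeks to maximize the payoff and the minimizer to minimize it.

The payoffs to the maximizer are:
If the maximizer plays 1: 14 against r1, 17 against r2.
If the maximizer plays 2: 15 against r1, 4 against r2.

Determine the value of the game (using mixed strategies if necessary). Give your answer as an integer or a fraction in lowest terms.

Row minima are 14 and 4, so the maximizer's maximin is 14; column maxima are 15 and 17, so the minimizer's minimax is 15. These differ, so the equilibrium is in mixed strategies.
Let the maximizer play 1 with probability p. The minimizer is indifferent when 14p + 15(1−p) = 17p + 4(1−p), giving p = 11/14.
Let the minimizer play r1 with probability q. The maximizer is indifferent when 14q + 17(1−q) = 15q + 4(1−q), giving q = 13/14.
The value is 14·(13/14) + (17)·(1/14) = 199/14.

199/14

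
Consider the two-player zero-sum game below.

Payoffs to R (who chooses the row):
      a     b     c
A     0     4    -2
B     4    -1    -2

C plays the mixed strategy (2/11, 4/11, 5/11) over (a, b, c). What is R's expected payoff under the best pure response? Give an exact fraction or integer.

6/11

A: (0)·(2/11) + (4)·(4/11) + (-2)·(5/11) = 6/11.
B: (4)·(2/11) + (-1)·(4/11) + (-2)·(5/11) = -6/11.
The best pure response is A with expected payoff 6/11.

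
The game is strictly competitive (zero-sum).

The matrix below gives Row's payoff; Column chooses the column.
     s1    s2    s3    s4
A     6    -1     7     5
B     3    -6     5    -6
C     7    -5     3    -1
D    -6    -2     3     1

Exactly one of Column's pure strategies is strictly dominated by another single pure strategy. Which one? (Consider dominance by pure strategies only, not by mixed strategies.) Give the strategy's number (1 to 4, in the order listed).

Column prefers columns that give Row less. Compare s3 with s2: -1 < 7, -6 < 5, -5 < 3, -2 < 3.
So s2 strictly dominates s3 for Column; s3 is strictly dominated.

3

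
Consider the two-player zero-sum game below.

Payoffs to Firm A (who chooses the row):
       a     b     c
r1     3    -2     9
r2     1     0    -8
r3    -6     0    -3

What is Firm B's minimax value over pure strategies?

The worst case (largest entry) in each column is a: 3, b: 0, c: 9.
The best (smallest) of these is 0.

0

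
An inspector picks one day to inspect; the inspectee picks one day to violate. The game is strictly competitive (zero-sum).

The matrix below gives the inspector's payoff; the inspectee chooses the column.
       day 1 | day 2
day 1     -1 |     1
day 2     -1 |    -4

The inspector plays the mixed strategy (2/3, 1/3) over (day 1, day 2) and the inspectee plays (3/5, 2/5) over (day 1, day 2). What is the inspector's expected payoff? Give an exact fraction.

-13/15

Against (3/5, 2/5), each row's expected payoff is day 1: -1/5; day 2: -11/5.
Taking the (2/3, 1/3)-weighted average: (2/3)·(-1/5) + (1/3)·(-11/5) = -13/15.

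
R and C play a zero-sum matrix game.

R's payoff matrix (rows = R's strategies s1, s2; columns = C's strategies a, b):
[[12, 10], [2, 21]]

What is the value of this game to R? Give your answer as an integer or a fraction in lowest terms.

232/21

Row minima are 10 and 2, so R's maximin is 10; column maxima are 12 and 21, so C's minimax is 12. These differ, so the equilibrium is in mixed strategies.
Let R play s1 with probability p. C is indifferent when 12p + 2(1−p) = 10p + 21(1−p), giving p = 19/21.
Let C play a with probability q. R is indifferent when 12q + 10(1−q) = 2q + 21(1−q), giving q = 11/21.
The value is 12·(11/21) + (10)·(10/21) = 232/21.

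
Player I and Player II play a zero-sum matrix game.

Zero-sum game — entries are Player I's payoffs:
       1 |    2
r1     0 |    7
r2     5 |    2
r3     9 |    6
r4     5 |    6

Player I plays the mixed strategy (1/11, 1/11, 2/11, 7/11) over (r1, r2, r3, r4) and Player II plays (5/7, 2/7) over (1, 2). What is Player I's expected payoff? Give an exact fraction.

Against (5/7, 2/7), each row's expected payoff is r1: 2; r2: 29/7; r3: 57/7; r4: 37/7.
Taking the (1/11, 1/11, 2/11, 7/11)-weighted average: (1/11)·(2) + (1/11)·(29/7) + (2/11)·(57/7) + (7/11)·(37/7) = 416/77.

416/77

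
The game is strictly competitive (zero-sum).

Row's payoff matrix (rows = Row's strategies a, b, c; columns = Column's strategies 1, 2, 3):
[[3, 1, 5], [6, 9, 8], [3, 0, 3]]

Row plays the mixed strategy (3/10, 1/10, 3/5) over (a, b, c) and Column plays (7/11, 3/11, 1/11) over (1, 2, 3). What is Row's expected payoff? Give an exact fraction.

14/5

Against (7/11, 3/11, 1/11), each row's expected payoff is a: 29/11; b: 7; c: 24/11.
Taking the (3/10, 1/10, 3/5)-weighted average: (3/10)·(29/11) + (1/10)·(7) + (3/5)·(24/11) = 14/5.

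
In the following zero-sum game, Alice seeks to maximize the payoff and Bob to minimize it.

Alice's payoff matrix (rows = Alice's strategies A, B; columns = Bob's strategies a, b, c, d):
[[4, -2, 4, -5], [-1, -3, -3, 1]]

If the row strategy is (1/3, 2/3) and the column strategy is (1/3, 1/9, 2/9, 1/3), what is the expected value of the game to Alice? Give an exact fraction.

Against (1/3, 1/9, 2/9, 1/3), each row's expected payoff is A: 1/3; B: -1.
Taking the (1/3, 2/3)-weighted average: (1/3)·(1/3) + (2/3)·(-1) = -5/9.

-5/9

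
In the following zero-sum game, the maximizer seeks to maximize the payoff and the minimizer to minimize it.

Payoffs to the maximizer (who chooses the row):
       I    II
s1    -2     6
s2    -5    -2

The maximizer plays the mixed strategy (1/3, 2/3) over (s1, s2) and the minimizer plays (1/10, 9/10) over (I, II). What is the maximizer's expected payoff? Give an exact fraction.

Against (1/10, 9/10), each row's expected payoff is s1: 26/5; s2: -23/10.
Taking the (1/3, 2/3)-weighted average: (1/3)·(26/5) + (2/3)·(-23/10) = 1/5.

1/5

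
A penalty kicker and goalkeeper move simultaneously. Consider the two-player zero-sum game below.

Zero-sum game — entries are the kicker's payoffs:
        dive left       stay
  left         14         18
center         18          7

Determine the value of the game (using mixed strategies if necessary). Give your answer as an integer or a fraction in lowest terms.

226/15

Row minima are 14 and 7, so the kicker's maximin is 14; column maxima are 18 and 18, so the goalkeeper's minimax is 18. These differ, so the equilibrium is in mixed strategies.
Let the kicker play left with probability p. The goalkeeper is indifferent when 14p + 18(1−p) = 18p + 7(1−p), giving p = 11/15.
Let the goalkeeper play dive left with probability q. The kicker is indifferent when 14q + 18(1−q) = 18q + 7(1−q), giving q = 11/15.
The value is 14·(11/15) + (18)·(4/15) = 226/15.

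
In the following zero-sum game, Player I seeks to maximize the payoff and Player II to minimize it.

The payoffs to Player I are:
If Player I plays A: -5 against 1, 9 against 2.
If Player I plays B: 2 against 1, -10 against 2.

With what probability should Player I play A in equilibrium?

Row minima are -5 and -10, so Player I's maximin is -5; column maxima are 2 and 9, so Player II's minimax is 2. These differ, so the equilibrium is in mixed strategies.
Let Player I play A with probability p. Player II is indifferent when −5p + 2(1−p) = 9p − 10(1−p), giving p = 6/13.

6/13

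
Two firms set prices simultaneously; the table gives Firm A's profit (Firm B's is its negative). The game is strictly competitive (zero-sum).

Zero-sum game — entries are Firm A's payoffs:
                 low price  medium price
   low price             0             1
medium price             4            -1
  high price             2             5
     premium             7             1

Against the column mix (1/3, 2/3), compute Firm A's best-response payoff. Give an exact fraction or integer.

4

low price: (0)·(1/3) + (1)·(2/3) = 2/3.
medium price: (4)·(1/3) + (-1)·(2/3) = 2/3.
high price: (2)·(1/3) + (5)·(2/3) = 4.
premium: (7)·(1/3) + (1)·(2/3) = 3.
The best pure response is high price with expected payoff 4.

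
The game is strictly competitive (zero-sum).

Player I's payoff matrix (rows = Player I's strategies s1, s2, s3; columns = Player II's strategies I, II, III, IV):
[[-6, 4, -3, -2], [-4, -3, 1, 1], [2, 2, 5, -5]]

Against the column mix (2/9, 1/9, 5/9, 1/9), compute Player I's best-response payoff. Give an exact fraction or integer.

26/9

s1: (-6)·(2/9) + (4)·(1/9) + (-3)·(5/9) + (-2)·(1/9) = -25/9.
s2: (-4)·(2/9) + (-3)·(1/9) + (1)·(5/9) + (1)·(1/9) = -5/9.
s3: (2)·(2/9) + (2)·(1/9) + (5)·(5/9) + (-5)·(1/9) = 26/9.
The best pure response is s3 with expected payoff 26/9.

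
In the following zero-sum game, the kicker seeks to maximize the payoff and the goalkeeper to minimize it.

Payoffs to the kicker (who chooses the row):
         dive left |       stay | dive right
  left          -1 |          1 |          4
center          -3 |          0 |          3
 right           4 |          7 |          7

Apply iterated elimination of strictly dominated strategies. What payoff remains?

Column dive right is strictly dominated by dive left for the goalkeeper (-1<4, -3<3, 4<7); eliminate dive right.
Column stay is strictly dominated by dive left for the goalkeeper (-1<1, -3<0, 4<7); eliminate stay.
Row left is strictly dominated by row right (4>-1); eliminate left.
Row center is strictly dominated by row right (4>-3); eliminate center.
Only (right, dive left) remains, with payoff 4.

4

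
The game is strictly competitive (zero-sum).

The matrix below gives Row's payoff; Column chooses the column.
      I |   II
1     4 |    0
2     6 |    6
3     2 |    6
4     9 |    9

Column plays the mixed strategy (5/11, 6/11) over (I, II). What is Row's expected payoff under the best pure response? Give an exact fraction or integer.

9

1: (4)·(5/11) + (0)·(6/11) = 20/11.
2: (6)·(5/11) + (6)·(6/11) = 6.
3: (2)·(5/11) + (6)·(6/11) = 46/11.
4: (9)·(5/11) + (9)·(6/11) = 9.
The best pure response is 4 with expected payoff 9.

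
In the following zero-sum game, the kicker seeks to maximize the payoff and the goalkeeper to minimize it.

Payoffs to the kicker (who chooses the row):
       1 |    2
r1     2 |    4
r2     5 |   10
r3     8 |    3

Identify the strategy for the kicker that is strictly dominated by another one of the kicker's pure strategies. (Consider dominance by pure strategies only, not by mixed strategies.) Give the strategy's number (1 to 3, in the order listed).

1

Compare r1 with r2: 5 > 2, 10 > 4.
So r2 strictly dominates r1 for the kicker; r1 is strictly dominated.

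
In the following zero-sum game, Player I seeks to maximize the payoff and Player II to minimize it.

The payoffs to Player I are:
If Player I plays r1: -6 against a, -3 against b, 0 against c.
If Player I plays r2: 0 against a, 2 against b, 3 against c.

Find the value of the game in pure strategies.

0

Row minima: -6, 0 → Player I's maximin is 0.
Column maxima: 0, 2, 3 → Player II's minimax is 0.
They coincide at (r2, a), so the value is 0.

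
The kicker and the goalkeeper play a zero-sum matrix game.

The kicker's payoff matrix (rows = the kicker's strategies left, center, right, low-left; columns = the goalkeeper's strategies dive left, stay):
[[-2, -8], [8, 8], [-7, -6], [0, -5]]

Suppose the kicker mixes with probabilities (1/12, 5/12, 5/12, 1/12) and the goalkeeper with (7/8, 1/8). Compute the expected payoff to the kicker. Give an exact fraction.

Against (7/8, 1/8), each row's expected payoff is left: -11/4; center: 8; right: -55/8; low-left: -5/8.
Taking the (1/12, 5/12, 5/12, 1/12)-weighted average: (1/12)·(-11/4) + (5/12)·(8) + (5/12)·(-55/8) + (1/12)·(-5/8) = 3/16.

3/16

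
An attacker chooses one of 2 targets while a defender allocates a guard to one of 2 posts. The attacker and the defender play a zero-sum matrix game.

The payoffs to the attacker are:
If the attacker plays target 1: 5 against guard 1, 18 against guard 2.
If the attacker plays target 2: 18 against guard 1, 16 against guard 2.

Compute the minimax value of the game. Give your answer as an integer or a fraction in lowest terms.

244/15

Row minima are 5 and 16, so the attacker's maximin is 16; column maxima are 18 and 18, so the defender's minimax is 18. These differ, so the equilibrium is in mixed strategies.
Let the attacker play target 1 with probability p. The defender is indifferent when 5p + 18(1−p) = 18p + 16(1−p), giving p = 2/15.
Let the defender play guard 1 with probability q. The attacker is indifferent when 5q + 18(1−q) = 18q + 16(1−q), giving q = 2/15.
The value is 5·(2/15) + (18)·(13/15) = 244/15.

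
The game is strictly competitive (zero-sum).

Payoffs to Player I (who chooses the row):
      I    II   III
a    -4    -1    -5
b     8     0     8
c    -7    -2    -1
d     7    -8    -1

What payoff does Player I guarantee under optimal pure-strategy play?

0

Row minima: -5, 0, -7, -8 → Player I's maximin is 0.
Column maxima: 8, 0, 8 → Player II's minimax is 0.
They coincide at (b, II), so the value is 0.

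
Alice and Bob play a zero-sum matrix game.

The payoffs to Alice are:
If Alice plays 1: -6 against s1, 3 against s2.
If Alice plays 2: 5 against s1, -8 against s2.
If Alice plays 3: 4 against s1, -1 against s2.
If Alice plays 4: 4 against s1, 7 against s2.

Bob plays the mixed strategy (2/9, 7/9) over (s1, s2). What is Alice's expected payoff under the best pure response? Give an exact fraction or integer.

1: (-6)·(2/9) + (3)·(7/9) = 1.
2: (5)·(2/9) + (-8)·(7/9) = -46/9.
3: (4)·(2/9) + (-1)·(7/9) = 1/9.
4: (4)·(2/9) + (7)·(7/9) = 19/3.
The best pure response is 4 with expected payoff 19/3.

19/3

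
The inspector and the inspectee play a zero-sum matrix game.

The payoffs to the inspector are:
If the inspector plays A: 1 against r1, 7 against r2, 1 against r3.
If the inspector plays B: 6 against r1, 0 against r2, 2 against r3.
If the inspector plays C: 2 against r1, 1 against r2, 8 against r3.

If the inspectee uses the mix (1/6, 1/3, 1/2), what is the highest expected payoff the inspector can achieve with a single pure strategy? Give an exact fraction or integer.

A: (1)·(1/6) + (7)·(1/3) + (1)·(1/2) = 3.
B: (6)·(1/6) + (0)·(1/3) + (2)·(1/2) = 2.
C: (2)·(1/6) + (1)·(1/3) + (8)·(1/2) = 14/3.
The best pure response is C with expected payoff 14/3.

14/3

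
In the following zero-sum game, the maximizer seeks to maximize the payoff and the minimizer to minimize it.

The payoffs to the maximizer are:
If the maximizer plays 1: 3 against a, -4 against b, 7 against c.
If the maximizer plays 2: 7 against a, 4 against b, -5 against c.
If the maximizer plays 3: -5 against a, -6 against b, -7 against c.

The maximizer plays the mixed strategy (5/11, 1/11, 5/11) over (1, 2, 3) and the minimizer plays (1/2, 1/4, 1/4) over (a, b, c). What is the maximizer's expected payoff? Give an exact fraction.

-57/44

Against (1/2, 1/4, 1/4), each row's expected payoff is 1: 9/4; 2: 13/4; 3: -23/4.
Taking the (5/11, 1/11, 5/11)-weighted average: (5/11)·(9/4) + (1/11)·(13/4) + (5/11)·(-23/4) = -57/44.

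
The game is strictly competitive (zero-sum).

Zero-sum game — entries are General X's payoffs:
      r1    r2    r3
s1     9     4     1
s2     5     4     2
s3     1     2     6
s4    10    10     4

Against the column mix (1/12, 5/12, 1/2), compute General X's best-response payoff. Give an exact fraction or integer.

s1: (9)·(1/12) + (4)·(5/12) + (1)·(1/2) = 35/12.
s2: (5)·(1/12) + (4)·(5/12) + (2)·(1/2) = 37/12.
s3: (1)·(1/12) + (2)·(5/12) + (6)·(1/2) = 47/12.
s4: (10)·(1/12) + (10)·(5/12) + (4)·(1/2) = 7.
The best pure response is s4 with expected payoff 7.

7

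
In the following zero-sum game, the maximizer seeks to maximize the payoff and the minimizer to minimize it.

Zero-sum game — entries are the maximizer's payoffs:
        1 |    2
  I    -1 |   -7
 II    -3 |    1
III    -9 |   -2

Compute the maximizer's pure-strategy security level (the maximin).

-3

The worst-case payoff for each row is I: -7, II: -3, III: -9.
The best of these is -3.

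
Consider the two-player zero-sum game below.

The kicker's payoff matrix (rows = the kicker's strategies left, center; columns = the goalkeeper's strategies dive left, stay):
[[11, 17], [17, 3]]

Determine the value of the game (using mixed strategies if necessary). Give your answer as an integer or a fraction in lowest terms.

64/5

Row minima are 11 and 3, so the kicker's maximin is 11; column maxima are 17 and 17, so the goalkeeper's minimax is 17. These differ, so the equilibrium is in mixed strategies.
Let the kicker play left with probability p. The goalkeeper is indifferent when 11p + 17(1−p) = 17p + 3(1−p), giving p = 7/10.
Let the goalkeeper play dive left with probability q. The kicker is indifferent when 11q + 17(1−q) = 17q + 3(1−q), giving q = 7/10.
The value is 11·(7/10) + (17)·(3/10) = 64/5.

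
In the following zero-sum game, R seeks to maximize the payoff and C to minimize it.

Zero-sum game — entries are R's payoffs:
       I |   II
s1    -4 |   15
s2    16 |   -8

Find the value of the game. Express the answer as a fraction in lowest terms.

Row minima are -4 and -8, so R's maximin is -4; column maxima are 16 and 15, so C's minimax is 15. These differ, so the equilibrium is in mixed strategies.
Let R play s1 with probability p. C is indifferent when −4p + 16(1−p) = 15p − 8(1−p), giving p = 24/43.
Let C play I with probability q. R is indifferent when −4q + 15(1−q) = 16q − 8(1−q), giving q = 23/43.
The value is -4·(23/43) + (15)·(20/43) = 208/43.

208/43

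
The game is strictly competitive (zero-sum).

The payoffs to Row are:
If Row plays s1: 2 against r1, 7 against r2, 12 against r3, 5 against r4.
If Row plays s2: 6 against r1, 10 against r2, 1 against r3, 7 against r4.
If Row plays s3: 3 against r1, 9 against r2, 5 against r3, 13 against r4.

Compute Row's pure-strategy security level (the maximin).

The worst-case payoff for each row is s1: 2, s2: 1, s3: 3.
The best of these is 3.

3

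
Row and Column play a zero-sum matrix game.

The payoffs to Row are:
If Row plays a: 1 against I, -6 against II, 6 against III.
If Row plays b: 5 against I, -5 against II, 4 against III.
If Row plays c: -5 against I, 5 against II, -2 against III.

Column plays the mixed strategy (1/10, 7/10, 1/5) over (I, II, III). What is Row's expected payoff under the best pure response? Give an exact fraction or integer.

13/5

a: (1)·(1/10) + (-6)·(7/10) + (6)·(1/5) = -29/10.
b: (5)·(1/10) + (-5)·(7/10) + (4)·(1/5) = -11/5.
c: (-5)·(1/10) + (5)·(7/10) + (-2)·(1/5) = 13/5.
The best pure response is c with expected payoff 13/5.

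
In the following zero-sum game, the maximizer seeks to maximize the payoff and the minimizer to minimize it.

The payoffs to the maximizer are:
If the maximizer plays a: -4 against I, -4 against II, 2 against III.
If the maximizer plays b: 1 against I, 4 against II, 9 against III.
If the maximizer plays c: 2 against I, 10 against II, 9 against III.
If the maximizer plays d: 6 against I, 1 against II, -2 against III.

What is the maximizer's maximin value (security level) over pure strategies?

The worst-case payoff for each row is a: -4, b: 1, c: 2, d: -2.
The best of these is 2.

2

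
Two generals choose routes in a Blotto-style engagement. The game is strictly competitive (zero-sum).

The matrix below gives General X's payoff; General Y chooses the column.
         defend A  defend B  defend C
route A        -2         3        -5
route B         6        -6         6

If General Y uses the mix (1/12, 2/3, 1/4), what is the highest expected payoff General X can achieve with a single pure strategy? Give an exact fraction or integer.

7/12

route A: (-2)·(1/12) + (3)·(2/3) + (-5)·(1/4) = 7/12.
route B: (6)·(1/12) + (-6)·(2/3) + (6)·(1/4) = -2.
The best pure response is route A with expected payoff 7/12.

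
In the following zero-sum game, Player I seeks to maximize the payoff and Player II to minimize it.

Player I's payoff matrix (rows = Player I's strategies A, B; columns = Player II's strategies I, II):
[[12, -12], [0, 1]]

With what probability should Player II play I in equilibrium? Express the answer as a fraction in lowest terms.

Row minima are -12 and 0, so Player I's maximin is 0; column maxima are 12 and 1, so Player II's minimax is 1. These differ, so the equilibrium is in mixed strategies.
Let Player II play I with probability q. Player I is indifferent when 12q − 12(1−q) = (1−q), giving q = 13/25.

13/25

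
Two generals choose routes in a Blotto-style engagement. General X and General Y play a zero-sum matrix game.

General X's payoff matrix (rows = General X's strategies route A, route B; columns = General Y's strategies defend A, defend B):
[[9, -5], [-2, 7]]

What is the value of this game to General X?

Row minima are -5 and -2, so General X's maximin is -2; column maxima are 9 and 7, so General Y's minimax is 7. These differ, so the equilibrium is in mixed strategies.
Let General X play route A with probability p. General Y is indifferent when 9p − 2(1−p) = −5p + 7(1−p), giving p = 9/23.
Let General Y play defend A with probability q. General X is indifferent when 9q − 5(1−q) = −2q + 7(1−q), giving q = 12/23.
The value is 9·(12/23) + (-5)·(11/23) = 53/23.

53/23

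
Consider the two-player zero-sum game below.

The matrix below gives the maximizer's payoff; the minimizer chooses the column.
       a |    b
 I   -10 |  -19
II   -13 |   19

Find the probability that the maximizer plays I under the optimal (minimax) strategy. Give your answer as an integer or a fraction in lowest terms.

32/41

Row minima are -19 and -13, so the maximizer's maximin is -13; column maxima are -10 and 19, so the minimizer's minimax is -10. These differ, so the equilibrium is in mixed strategies.
Let the maximizer play I with probability p. The minimizer is indifferent when −10p − 13(1−p) = −19p + 19(1−p), giving p = 32/41.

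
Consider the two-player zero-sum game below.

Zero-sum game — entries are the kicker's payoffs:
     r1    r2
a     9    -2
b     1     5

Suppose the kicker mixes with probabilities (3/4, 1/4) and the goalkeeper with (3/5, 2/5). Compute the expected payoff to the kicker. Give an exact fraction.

41/10

Against (3/5, 2/5), each row's expected payoff is a: 23/5; b: 13/5.
Taking the (3/4, 1/4)-weighted average: (3/4)·(23/5) + (1/4)·(13/5) = 41/10.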